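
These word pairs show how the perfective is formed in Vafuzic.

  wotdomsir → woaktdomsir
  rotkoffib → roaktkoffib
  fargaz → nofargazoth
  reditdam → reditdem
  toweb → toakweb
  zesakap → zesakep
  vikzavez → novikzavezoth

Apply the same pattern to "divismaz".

"divismaz" ends in -z. The stems ending in -z (vikzavez → novikzavezoth, fargaz → nofargazoth) add no- … -oth around the stem.
The other patterns: stems ending in -b or -r insert -ak- after the first vowel; stems ending in -m or -p change the last vowel to 'e'.
So divismaz → nodivismazoth.

nodivismazoth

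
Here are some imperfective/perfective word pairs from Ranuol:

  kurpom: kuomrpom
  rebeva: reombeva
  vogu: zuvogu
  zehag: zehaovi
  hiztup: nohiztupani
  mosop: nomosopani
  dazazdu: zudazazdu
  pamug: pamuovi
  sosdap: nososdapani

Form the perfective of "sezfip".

nosezfipani

vogu and hiztup both have last vowel 'u' yet inflect differently (zuvogu, nohiztupani), so the last vowel is not what conditions the rule; the final letter is.
"sezfip" ends in -p. The stems ending in -p (sosdap → nososdapani, mosop → nomosopani, hiztup → nohiztupani) add no- … -ani around the stem.
So sezfip → nosezfipani.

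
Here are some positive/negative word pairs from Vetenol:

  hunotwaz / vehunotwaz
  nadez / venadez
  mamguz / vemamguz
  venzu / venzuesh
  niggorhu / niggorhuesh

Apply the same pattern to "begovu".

begovuesh

mamguz and venzu both have last vowel 'u' yet inflect differently (vemamguz, venzuesh), so the last vowel is not what conditions the rule; the final letter is.
"begovu" ends in -u. The stems ending in -u (venzu → venzuesh, niggorhu → niggorhuesh) add -esh.
So begovu → begovuesh.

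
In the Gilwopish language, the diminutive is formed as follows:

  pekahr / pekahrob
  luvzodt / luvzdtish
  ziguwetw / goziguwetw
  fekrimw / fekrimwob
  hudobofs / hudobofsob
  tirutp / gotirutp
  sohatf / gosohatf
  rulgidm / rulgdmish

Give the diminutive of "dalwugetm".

godalwugetm

"dalwugetm" has second-to-last letter 't'. The stems whose second-to-last letter is 't' (ziguwetw → goziguwetw, tirutp → gotirutp, sohatf → gosohatf) add the prefix go-.
The other patterns: stems whose second-to-last letter is 'd' delete the last vowel and add -ish; stems whose second-to-last letter is 'f', 'h' or 'm' add -ob.
So dalwugetm → godalwugetm.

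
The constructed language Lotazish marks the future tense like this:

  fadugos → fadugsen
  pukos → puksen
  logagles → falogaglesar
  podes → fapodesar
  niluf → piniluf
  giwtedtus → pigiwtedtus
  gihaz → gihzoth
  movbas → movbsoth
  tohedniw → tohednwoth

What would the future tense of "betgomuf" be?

pibetgomuf

fadugos and logagles both end in -s yet inflect differently (fadugsen, falogaglesar), so the final letter is not what conditions the rule; the last vowel is.
"betgomuf" has last vowel 'u'. The stems whose last vowel is 'u' (niluf → piniluf, giwtedtus → pigiwtedtus) add the prefix pi-.
So betgomuf → pibetgomuf.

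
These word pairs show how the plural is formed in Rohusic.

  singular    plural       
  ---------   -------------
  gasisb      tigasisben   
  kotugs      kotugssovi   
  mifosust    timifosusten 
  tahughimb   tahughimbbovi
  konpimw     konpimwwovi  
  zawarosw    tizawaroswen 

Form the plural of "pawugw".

gasisb and tahughimb both end in -b yet inflect differently (tigasisben, tahughimbbovi), so the final letter is not what conditions the rule; the second-to-last letter is.
"pawugw" has second-to-last letter 'g'. The one such stem in the data (kotugs → kotugssovi) doubles the final consonant and adds -ovi (as do tahughimb, konpimw), so the same rule applies.
So pawugw → pawugwwovi.

pawugwwovi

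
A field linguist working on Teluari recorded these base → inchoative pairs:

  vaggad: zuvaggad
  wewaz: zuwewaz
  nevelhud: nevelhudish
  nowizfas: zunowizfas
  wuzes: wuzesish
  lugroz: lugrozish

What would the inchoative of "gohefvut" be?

nowizfas and wuzes both end in -s yet inflect differently (zunowizfas, wuzesish), so the final letter is not what conditions the rule; the last vowel is.
"gohefvut" has last vowel 'u'. The one such stem in the data (nevelhud → nevelhudish) adds -ish, so the same rule applies.
The other pattern: stems whose last vowel is 'a' add the prefix zu-.
So gohefvut → gohefvutish.

gohefvutish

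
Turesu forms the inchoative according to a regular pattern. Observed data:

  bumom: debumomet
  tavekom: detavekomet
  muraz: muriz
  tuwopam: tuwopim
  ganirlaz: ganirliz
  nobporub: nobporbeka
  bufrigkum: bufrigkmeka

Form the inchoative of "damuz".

damzeka

bumom and tuwopam both end in -m yet inflect differently (debumomet, tuwopim), so the final letter is not what conditions the rule; the last vowel is.
"damuz" has last vowel 'u'. The stems whose last vowel is 'u' (nobporub → nobporbeka, bufrigkum → bufrigkmeka) delete the last vowel and add -eka.
The other patterns: stems whose last vowel is 'o' add de- … -et around the stem; stems whose last vowel is 'a' change the last vowel to 'i'.
So damuz → damzeka.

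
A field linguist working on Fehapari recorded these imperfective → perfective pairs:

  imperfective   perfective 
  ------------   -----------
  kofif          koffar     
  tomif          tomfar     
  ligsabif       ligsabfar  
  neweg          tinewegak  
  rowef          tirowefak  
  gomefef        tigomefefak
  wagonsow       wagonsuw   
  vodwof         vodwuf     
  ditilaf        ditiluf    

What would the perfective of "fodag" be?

kofif and rowef both end in -f yet inflect differently (koffar, tirowefak), so the final letter is not what conditions the rule; the last vowel is.
"fodag" has last vowel 'a'. The one such stem in the data (ditilaf → ditiluf) changes the last vowel to 'u' (as do wagonsow, vodwof), so the same rule applies.
The other patterns: stems whose last vowel is 'i' delete the last vowel and add -ar; stems whose last vowel is 'e' add ti- … -ak around the stem.
So fodag → fodug.

fodug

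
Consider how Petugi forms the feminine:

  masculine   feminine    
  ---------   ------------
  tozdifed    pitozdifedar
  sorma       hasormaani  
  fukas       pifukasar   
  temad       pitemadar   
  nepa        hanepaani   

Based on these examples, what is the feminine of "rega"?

"rega" ends in -a. The stems ending in -a (sorma → hasormaani, nepa → hanepaani) add ha- … -ani around the stem.
The other pattern: stems ending in -d or -s add pi- … -ar around the stem.
So rega → haregaani.

haregaani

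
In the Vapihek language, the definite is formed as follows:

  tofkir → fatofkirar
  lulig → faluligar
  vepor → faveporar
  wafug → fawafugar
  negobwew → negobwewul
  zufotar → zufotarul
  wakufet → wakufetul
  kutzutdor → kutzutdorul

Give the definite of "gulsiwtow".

tofkir and zufotar both end in -r yet inflect differently (fatofkirar, zufotarul), so the final letter is not what conditions the rule; the number of vowels is.
"gulsiwtow" has 3 vowels. The stems with 3 vowels (negobwew → negobwewul, zufotar → zufotarul, wakufet → wakufetul) add -ul.
The other pattern: stems with 2 vowels add fa- … -ar around the stem.
So gulsiwtow → gulsiwtowul.

gulsiwtowul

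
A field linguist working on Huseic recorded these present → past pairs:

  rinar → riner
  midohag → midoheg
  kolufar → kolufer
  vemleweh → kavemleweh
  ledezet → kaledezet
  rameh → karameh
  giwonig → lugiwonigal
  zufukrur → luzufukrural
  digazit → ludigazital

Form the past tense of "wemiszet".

kawemiszet

midohag and giwonig both end in -g yet inflect differently (midoheg, lugiwonigal), so the final letter is not what conditions the rule; the last vowel is.
"wemiszet" has last vowel 'e'. The stems whose last vowel is 'e' (vemleweh → kavemleweh, ledezet → kaledezet, rameh → karameh) add the prefix ka-.
The other patterns: stems whose last vowel is 'a' change the last vowel to 'e'; stems whose last vowel is 'i' or 'u' add lu- … -al around the stem.
So wemiszet → kawemiszet.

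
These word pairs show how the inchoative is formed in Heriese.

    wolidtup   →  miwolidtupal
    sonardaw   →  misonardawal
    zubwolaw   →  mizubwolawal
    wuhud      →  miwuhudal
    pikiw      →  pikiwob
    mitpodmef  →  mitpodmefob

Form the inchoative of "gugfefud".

"gugfefud" has last vowel 'u'. The stems whose last vowel is 'u' (wolidtup → miwolidtupal, wuhud → miwuhudal) add mi- … -al around the stem.
So gugfefud → migugfefudal.

migugfefudal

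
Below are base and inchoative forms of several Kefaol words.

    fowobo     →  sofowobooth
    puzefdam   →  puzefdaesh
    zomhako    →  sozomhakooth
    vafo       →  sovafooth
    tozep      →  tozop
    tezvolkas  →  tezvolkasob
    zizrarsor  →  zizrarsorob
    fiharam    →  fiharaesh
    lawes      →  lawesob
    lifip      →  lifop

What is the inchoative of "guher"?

tozep and lawes both have last vowel 'e' yet inflect differently (tozop, lawesob), so the last vowel is not what conditions the rule; the final letter is.
"guher" ends in -r. The one such stem in the data (zizrarsor → zizrarsorob) adds -ob, so the same rule applies.
So guher → guherob.

guherob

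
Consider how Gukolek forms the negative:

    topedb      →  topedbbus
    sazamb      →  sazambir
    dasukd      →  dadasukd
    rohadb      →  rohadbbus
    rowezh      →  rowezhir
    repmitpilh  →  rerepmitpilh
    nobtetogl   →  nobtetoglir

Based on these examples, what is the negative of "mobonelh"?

momobonelh

repmitpilh and rowezh both end in -h yet inflect differently (rerepmitpilh, rowezhir), so the final letter is not what conditions the rule; the second-to-last letter is.
"mobonelh" has second-to-last letter 'l'. The one such stem in the data (repmitpilh → rerepmitpilh) repeats the first consonant+vowel as a prefix (as does dasukd), so the same rule applies.
The other patterns: stems whose second-to-last letter is 'd' double the final consonant and add -us; stems whose second-to-last letter is 'g', 'm' or 'z' add -ir.
So mobonelh → momobonelh.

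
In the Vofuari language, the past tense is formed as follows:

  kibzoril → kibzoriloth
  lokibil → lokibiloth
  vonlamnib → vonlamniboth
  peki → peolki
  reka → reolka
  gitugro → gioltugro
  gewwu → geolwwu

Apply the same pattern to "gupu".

guolpu

kibzoril and peki both have last vowel 'i' yet inflect differently (kibzoriloth, peolki), so the last vowel is not what conditions the rule; whether the stem ends in a vowel or a consonant is.
"gupu" ends in a vowel. The stems ending in a vowel (peki → peolki, reka → reolka, gitugro → gioltugro) insert -ol- after the first vowel.
The other pattern: stems ending in a consonant add -oth.
So gupu → guolpu.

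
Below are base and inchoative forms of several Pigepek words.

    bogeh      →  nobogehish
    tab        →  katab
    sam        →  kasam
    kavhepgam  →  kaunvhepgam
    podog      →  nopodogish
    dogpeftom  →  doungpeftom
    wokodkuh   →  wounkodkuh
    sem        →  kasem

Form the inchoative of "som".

kasom

"som" has 1 vowel. The stems with 1 vowel (sam → kasam, sem → kasem, tab → katab) add the prefix ka-.
The other patterns: stems with 2 vowels add no- … -ish around the stem; stems with 3 vowels insert -un- after the first vowel.
So som → kasom.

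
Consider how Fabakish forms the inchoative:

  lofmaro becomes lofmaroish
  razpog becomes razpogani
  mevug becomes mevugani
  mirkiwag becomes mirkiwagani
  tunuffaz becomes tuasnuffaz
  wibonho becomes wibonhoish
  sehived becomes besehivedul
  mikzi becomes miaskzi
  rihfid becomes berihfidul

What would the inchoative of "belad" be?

"belad" ends in -d. The stems ending in -d (sehived → besehivedul, rihfid → berihfidul) add be- … -ul around the stem.
So belad → bebeladul.

bebeladul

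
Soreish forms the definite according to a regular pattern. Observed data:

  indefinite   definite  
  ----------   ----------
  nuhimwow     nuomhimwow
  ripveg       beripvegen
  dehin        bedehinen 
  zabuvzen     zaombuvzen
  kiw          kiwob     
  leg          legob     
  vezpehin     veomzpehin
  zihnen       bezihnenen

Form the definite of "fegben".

leg and ripveg both end in -g yet inflect differently (legob, beripvegen), so the final letter is not what conditions the rule; the number of vowels is.
"fegben" has 2 vowels. The stems with 2 vowels (zihnen → bezihnenen, dehin → bedehinen, ripveg → beripvegen) add be- … -en around the stem.
So fegben → befegbenen.

befegbenen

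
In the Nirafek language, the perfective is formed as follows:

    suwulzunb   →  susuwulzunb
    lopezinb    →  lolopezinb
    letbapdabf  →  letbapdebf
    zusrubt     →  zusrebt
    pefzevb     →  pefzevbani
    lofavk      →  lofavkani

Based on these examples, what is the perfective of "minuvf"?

minuvfani

"minuvf" has second-to-last letter 'v'. The stems whose second-to-last letter is 'v' (pefzevb → pefzevbani, lofavk → lofavkani) add -ani.
The other patterns: stems whose second-to-last letter is 'n' repeat the first consonant+vowel as a prefix; stems whose second-to-last letter is 'b' change the last vowel to 'e'.
So minuvf → minuvfani.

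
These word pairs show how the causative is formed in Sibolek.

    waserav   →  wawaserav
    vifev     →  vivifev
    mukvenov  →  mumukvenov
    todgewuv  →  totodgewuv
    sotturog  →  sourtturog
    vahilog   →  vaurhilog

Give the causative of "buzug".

buurzug

mukvenov and sotturog both have last vowel 'o' yet inflect differently (mumukvenov, sourtturog), so the last vowel is not what conditions the rule; the final letter is.
"buzug" ends in -g. The stems ending in -g (sotturog → sourtturog, vahilog → vaurhilog) insert -ur- after the first vowel.
So buzug → buurzug.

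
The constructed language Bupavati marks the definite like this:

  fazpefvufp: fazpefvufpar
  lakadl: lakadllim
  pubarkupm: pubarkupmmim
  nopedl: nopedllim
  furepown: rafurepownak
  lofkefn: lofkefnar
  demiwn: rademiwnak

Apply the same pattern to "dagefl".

dageflar

lofkefn and demiwn both end in -n yet inflect differently (lofkefnar, rademiwnak), so the final letter is not what conditions the rule; the second-to-last letter is.
"dagefl" has second-to-last letter 'f'. The stems whose second-to-last letter is 'f' (lofkefn → lofkefnar, fazpefvufp → fazpefvufpar) add -ar.
So dagefl → dageflar.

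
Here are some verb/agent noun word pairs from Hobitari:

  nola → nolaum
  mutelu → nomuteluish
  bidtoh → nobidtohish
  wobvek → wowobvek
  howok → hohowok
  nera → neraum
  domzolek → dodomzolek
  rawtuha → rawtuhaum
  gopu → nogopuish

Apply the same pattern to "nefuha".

nefuhaum

howok and bidtoh both have last vowel 'o' yet inflect differently (hohowok, nobidtohish), so the last vowel is not what conditions the rule; the final letter is.
"nefuha" ends in -a. The stems ending in -a (nola → nolaum, rawtuha → rawtuhaum, nera → neraum) add -um.
The other patterns: stems ending in -k repeat the first consonant+vowel as a prefix; stems ending in -h or -u add no- … -ish around the stem.
So nefuha → nefuhaum.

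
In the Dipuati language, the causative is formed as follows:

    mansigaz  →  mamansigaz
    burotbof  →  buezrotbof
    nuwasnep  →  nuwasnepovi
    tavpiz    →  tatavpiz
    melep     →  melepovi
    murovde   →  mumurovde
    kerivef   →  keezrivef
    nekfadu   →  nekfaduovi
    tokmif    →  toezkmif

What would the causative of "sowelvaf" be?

"sowelvaf" ends in -f. The stems ending in -f (burotbof → buezrotbof, kerivef → keezrivef, tokmif → toezkmif) insert -ez- after the first vowel.
The other patterns: stems ending in -e or -z repeat the first consonant+vowel as a prefix; stems ending in -p or -u add -ovi.
So sowelvaf → soezwelvaf.

soezwelvaf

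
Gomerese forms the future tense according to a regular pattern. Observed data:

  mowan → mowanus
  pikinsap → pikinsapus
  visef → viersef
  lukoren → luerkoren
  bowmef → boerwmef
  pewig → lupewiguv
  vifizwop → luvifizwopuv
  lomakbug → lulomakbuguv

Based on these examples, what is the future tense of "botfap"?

"botfap" has last vowel 'a'. The stems whose last vowel is 'a' (mowan → mowanus, pikinsap → pikinsapus) add -us.
So botfap → botfapus.

botfapus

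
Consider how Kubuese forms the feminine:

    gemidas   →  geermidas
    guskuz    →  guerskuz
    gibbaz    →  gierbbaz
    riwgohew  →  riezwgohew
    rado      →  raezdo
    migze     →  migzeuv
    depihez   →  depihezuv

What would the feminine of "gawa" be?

gaerwa

"gawa" begins with g-. The stems beginning with g- (gemidas → geermidas, guskuz → guerskuz, gibbaz → gierbbaz) insert -er- after the first vowel.
The other patterns: stems beginning with r- insert -ez- after the first vowel; stems beginning with d- or m- add -uv.
So gawa → gaerwa.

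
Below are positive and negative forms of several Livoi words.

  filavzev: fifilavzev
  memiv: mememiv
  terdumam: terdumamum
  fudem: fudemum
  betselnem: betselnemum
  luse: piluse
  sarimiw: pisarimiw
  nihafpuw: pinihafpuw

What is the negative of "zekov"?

filavzev and fudem both have last vowel 'e' yet inflect differently (fifilavzev, fudemum), so the last vowel is not what conditions the rule; the final letter is.
"zekov" ends in -v. The stems ending in -v (filavzev → fifilavzev, memiv → mememiv) repeat the first consonant+vowel as a prefix.
So zekov → zezekov.

zezekov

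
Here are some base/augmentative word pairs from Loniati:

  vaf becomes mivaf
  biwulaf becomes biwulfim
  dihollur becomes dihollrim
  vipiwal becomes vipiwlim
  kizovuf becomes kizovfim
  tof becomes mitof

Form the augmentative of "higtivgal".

"higtivgal" has 3 vowels. The stems with 3 vowels (vipiwal → vipiwlim, biwulaf → biwulfim, kizovuf → kizovfim) delete the last vowel and add -im.
The other pattern: stems with 1 vowel add the prefix mi-.
So higtivgal → higtivglim.

higtivglim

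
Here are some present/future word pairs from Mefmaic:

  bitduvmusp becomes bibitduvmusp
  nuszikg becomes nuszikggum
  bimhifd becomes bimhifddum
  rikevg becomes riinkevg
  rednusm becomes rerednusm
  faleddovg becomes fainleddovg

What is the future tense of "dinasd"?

didinasd

rikevg and nuszikg both end in -g yet inflect differently (riinkevg, nuszikggum), so the final letter is not what conditions the rule; the second-to-last letter is.
"dinasd" has second-to-last letter 's'. The stems whose second-to-last letter is 's' (rednusm → rerednusm, bitduvmusp → bibitduvmusp) repeat the first consonant+vowel as a prefix.
So dinasd → didinasd.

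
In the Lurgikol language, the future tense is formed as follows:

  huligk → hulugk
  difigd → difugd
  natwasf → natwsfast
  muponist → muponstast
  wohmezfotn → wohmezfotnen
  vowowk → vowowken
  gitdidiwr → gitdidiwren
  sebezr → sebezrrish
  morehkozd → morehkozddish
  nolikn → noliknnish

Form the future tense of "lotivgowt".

lotivgowten

huligk and vowowk both end in -k yet inflect differently (hulugk, vowowken), so the final letter is not what conditions the rule; the second-to-last letter is.
"lotivgowt" has second-to-last letter 'w'. The stems whose second-to-last letter is 'w' (vowowk → vowowken, gitdidiwr → gitdidiwren) add -en.
The other patterns: stems whose second-to-last letter is 'g' change the last vowel to 'u'; stems whose second-to-last letter is 's' delete the last vowel and add -ast; stems whose second-to-last letter is 'k' or 'z' double the final consonant and add -ish.
So lotivgowt → lotivgowten.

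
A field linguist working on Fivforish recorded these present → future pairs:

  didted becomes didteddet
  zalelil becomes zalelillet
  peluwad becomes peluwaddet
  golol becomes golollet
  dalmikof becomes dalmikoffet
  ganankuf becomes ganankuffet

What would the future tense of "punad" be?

Every pair shown (didted → didteddet, zalelil → zalelillet, peluwad → peluwaddet, …) follows the same rule: double the final consonant and add -et.
So punad → punaddet.

punaddet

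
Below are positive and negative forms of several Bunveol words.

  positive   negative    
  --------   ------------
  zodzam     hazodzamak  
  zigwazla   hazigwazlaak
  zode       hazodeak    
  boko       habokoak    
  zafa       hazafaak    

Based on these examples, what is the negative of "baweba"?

habawebaak

Every pair shown (zodzam → hazodzamak, zigwazla → hazigwazlaak, zode → hazodeak, …) follows the same rule: add ha- … -ak around the stem.
So baweba → habawebaak.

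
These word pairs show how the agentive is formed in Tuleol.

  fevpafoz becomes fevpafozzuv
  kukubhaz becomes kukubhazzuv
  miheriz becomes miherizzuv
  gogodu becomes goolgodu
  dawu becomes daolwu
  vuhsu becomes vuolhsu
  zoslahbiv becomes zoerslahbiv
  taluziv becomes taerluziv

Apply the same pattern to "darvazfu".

daolrvazfu

miheriz and zoslahbiv both have last vowel 'i' yet inflect differently (miherizzuv, zoerslahbiv), so the last vowel is not what conditions the rule; the final letter is.
"darvazfu" ends in -u. The stems ending in -u (gogodu → goolgodu, dawu → daolwu, vuhsu → vuolhsu) insert -ol- after the first vowel.
The other patterns: stems ending in -z double the final consonant and add -uv; stems ending in -v insert -er- after the first vowel.
So darvazfu → daolrvazfu.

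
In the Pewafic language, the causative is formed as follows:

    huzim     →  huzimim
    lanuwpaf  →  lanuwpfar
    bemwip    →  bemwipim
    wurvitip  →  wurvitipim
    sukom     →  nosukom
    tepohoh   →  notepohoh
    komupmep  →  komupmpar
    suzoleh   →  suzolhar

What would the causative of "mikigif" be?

mikigifim

sukom and huzim both end in -m yet inflect differently (nosukom, huzimim), so the final letter is not what conditions the rule; the last vowel is.
"mikigif" has last vowel 'i'. The stems whose last vowel is 'i' (bemwip → bemwipim, wurvitip → wurvitipim, huzim → huzimim) add -im.
So mikigif → mikigifim.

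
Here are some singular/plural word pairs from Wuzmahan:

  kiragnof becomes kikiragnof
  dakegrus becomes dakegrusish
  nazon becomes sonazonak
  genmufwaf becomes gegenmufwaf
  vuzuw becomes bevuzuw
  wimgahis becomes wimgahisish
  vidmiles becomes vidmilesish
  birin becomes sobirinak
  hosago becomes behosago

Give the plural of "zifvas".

wimgahis and birin both have last vowel 'i' yet inflect differently (wimgahisish, sobirinak), so the last vowel is not what conditions the rule; the final letter is.
"zifvas" ends in -s. The stems ending in -s (wimgahis → wimgahisish, vidmiles → vidmilesish, dakegrus → dakegrusish) add -ish.
So zifvas → zifvasish.

zifvasish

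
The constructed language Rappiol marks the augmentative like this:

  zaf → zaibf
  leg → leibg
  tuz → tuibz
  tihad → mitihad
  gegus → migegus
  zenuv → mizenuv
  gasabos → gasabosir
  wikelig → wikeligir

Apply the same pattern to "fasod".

mifasod

gegus and gasabos both end in -s yet inflect differently (migegus, gasabosir), so the final letter is not what conditions the rule; the number of vowels is.
"fasod" has 2 vowels. The stems with 2 vowels (tihad → mitihad, gegus → migegus, zenuv → mizenuv) add the prefix mi-.
So fasod → mifasod.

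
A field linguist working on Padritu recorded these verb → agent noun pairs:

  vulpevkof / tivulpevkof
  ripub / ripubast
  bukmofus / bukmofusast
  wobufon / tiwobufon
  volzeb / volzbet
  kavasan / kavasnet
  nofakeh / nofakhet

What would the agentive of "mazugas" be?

mazugset

"mazugas" has last vowel 'a'. The one such stem in the data (kavasan → kavasnet) deletes the last vowel and adds -et (as do volzeb, nofakeh), so the same rule applies.
The other patterns: stems whose last vowel is 'u' add -ast; stems whose last vowel is 'o' add the prefix ti-.
So mazugas → mazugset.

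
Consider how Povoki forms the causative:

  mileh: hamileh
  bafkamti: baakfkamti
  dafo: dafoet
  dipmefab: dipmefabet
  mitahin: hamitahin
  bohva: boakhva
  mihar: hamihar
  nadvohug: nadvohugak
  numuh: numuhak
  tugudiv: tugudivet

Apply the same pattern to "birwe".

numuh and mileh both end in -h yet inflect differently (numuhak, hamileh), so the final letter is not what conditions the rule; the first letter is.
"birwe" begins with b-. The stems beginning with b- (bohva → boakhva, bafkamti → baakfkamti) insert -ak- after the first vowel.
So birwe → biakrwe.

biakrwe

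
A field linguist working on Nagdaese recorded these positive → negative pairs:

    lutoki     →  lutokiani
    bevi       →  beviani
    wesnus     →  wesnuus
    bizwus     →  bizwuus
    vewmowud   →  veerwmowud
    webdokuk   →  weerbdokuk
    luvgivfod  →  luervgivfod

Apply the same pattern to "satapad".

"satapad" ends in -d. The stems ending in -d (vewmowud → veerwmowud, luvgivfod → luervgivfod) insert -er- after the first vowel.
So satapad → saertapad.

saertapad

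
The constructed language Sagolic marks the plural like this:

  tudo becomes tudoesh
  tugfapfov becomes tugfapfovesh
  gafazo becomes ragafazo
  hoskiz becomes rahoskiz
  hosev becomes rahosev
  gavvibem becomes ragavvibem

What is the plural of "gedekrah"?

ragedekrah

tudo and gafazo both end in -o yet inflect differently (tudoesh, ragafazo), so the final letter is not what conditions the rule; the first letter is.
"gedekrah" begins with g-. The stems beginning with g- (gafazo → ragafazo, gavvibem → ragavvibem) add the prefix ra-.
So gedekrah → ragedekrah.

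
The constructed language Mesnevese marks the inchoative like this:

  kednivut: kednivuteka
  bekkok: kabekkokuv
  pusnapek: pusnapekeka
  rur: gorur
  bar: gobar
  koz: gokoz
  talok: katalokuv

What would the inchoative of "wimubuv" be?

bekkok and pusnapek both end in -k yet inflect differently (kabekkokuv, pusnapekeka), so the final letter is not what conditions the rule; the number of vowels is.
"wimubuv" has 3 vowels. The stems with 3 vowels (pusnapek → pusnapekeka, kednivut → kednivuteka) add -eka.
The other patterns: stems with 1 vowel add the prefix go-; stems with 2 vowels add ka- … -uv around the stem.
So wimubuv → wimubuveka.

wimubuveka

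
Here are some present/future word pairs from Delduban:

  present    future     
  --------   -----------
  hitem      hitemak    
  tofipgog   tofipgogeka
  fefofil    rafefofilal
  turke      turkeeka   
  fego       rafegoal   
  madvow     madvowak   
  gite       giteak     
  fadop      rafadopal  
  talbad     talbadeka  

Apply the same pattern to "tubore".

tuboreeka

turke and gite both end in -e yet inflect differently (turkeeka, giteak), so the final letter is not what conditions the rule; the first letter is.
"tubore" begins with t-. The stems beginning with t- (tofipgog → tofipgogeka, turke → turkeeka, talbad → talbadeka) add -eka.
So tubore → tuboreeka.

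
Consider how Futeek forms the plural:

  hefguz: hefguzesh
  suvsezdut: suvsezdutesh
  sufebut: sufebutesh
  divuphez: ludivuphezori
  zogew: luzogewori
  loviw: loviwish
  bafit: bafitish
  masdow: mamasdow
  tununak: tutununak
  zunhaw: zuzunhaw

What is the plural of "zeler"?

"zeler" has last vowel 'e'. The stems whose last vowel is 'e' (divuphez → ludivuphezori, zogew → luzogewori) add lu- … -ori around the stem.
The other patterns: stems whose last vowel is 'u' add -esh; stems whose last vowel is 'i' add -ish; stems whose last vowel is 'a' or 'o' repeat the first consonant+vowel as a prefix.
So zeler → luzelerori.

luzelerori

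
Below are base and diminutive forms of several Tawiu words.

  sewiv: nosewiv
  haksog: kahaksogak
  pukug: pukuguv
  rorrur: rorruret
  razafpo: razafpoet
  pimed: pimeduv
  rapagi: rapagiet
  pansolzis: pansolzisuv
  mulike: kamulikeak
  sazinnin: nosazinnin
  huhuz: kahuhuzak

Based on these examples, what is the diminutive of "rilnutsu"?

rilnutsuet

pukug and haksog both end in -g yet inflect differently (pukuguv, kahaksogak), so the final letter is not what conditions the rule; the first letter is.
"rilnutsu" begins with r-. The stems beginning with r- (rapagi → rapagiet, rorrur → rorruret, razafpo → razafpoet) add -et.
The other patterns: stems beginning with s- add the prefix no-; stems beginning with p- add -uv; stems beginning with h- or m- add ka- … -ak around the stem.
So rilnutsu → rilnutsuet.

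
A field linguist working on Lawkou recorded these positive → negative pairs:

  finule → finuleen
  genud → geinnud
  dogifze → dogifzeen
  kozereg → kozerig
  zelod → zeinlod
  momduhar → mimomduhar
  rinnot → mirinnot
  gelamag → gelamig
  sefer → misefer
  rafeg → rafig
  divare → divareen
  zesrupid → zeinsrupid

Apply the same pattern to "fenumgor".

zelod and rinnot both have last vowel 'o' yet inflect differently (zeinlod, mirinnot), so the last vowel is not what conditions the rule; the final letter is.
"fenumgor" ends in -r. The stems ending in -r (sefer → misefer, momduhar → mimomduhar) add the prefix mi-.
The other patterns: stems ending in -g change the last vowel to 'i'; stems ending in -d insert -in- after the first vowel; stems ending in -e add -en.
So fenumgor → mifenumgor.

mifenumgor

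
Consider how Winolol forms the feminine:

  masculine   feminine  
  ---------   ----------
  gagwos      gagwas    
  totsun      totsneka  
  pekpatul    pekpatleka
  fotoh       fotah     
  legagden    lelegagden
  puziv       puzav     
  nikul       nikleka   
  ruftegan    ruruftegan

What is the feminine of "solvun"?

solvneka

"solvun" has last vowel 'u'. The stems whose last vowel is 'u' (nikul → nikleka, totsun → totsneka, pekpatul → pekpatleka) delete the last vowel and add -eka.
The other patterns: stems whose last vowel is 'a' or 'e' repeat the first consonant+vowel as a prefix; stems whose last vowel is 'i' or 'o' change the last vowel to 'a'.
So solvun → solvneka.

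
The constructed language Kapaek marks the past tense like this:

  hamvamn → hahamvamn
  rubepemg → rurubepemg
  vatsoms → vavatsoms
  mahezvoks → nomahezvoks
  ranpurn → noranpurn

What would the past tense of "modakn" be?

nomodakn

vatsoms and mahezvoks both end in -s yet inflect differently (vavatsoms, nomahezvoks), so the final letter is not what conditions the rule; the second-to-last letter is.
"modakn" has second-to-last letter 'k'. The one such stem in the data (mahezvoks → nomahezvoks) adds the prefix no-, so the same rule applies.
The other pattern: stems whose second-to-last letter is 'm' repeat the first consonant+vowel as a prefix.
So modakn → nomodakn.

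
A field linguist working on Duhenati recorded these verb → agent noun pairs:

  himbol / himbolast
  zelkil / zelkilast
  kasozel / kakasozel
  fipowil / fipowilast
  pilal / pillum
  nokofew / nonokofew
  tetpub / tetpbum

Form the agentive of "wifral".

pilal and kasozel both end in -l yet inflect differently (pillum, kakasozel), so the final letter is not what conditions the rule; the last vowel is.
"wifral" has last vowel 'a'. The one such stem in the data (pilal → pillum) deletes the last vowel and adds -um (as does tetpub), so the same rule applies.
So wifral → wifrlum.

wifrlum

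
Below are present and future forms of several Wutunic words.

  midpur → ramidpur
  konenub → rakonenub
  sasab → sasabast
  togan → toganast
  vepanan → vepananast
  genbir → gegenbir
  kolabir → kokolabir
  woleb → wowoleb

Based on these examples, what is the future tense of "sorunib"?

"sorunib" has last vowel 'i'. The stems whose last vowel is 'i' (genbir → gegenbir, kolabir → kokolabir) repeat the first consonant+vowel as a prefix.
So sorunib → sosorunib.

sosorunib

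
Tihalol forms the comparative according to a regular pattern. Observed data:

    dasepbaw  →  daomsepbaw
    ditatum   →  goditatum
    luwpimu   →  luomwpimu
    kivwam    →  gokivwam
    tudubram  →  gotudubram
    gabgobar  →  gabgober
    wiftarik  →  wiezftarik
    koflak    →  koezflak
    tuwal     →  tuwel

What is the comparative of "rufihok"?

koflak and kivwam both have last vowel 'a' yet inflect differently (koezflak, gokivwam), so the last vowel is not what conditions the rule; the final letter is.
"rufihok" ends in -k. The stems ending in -k (koflak → koezflak, wiftarik → wiezftarik) insert -ez- after the first vowel.
The other patterns: stems ending in -m add the prefix go-; stems ending in -l or -r change the last vowel to 'e'; stems ending in -u or -w insert -om- after the first vowel.
So rufihok → ruezfihok.

ruezfihok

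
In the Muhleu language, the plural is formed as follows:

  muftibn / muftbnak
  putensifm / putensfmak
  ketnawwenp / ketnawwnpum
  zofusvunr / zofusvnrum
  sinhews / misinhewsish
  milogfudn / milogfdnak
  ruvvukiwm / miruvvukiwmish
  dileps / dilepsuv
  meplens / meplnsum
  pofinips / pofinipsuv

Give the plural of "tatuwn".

pofinips and sinhews both end in -s yet inflect differently (pofinipsuv, misinhewsish), so the final letter is not what conditions the rule; the second-to-last letter is.
"tatuwn" has second-to-last letter 'w'. The stems whose second-to-last letter is 'w' (sinhews → misinhewsish, ruvvukiwm → miruvvukiwmish) add mi- … -ish around the stem.
So tatuwn → mitatuwnish.

mitatuwnish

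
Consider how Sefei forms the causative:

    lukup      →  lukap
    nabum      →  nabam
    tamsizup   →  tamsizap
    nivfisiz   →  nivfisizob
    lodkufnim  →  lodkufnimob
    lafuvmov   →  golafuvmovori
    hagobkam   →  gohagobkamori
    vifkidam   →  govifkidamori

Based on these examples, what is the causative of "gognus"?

"gognus" has last vowel 'u'. The stems whose last vowel is 'u' (lukup → lukap, nabum → nabam, tamsizup → tamsizap) change the last vowel to 'a'.
So gognus → gognas.

gognas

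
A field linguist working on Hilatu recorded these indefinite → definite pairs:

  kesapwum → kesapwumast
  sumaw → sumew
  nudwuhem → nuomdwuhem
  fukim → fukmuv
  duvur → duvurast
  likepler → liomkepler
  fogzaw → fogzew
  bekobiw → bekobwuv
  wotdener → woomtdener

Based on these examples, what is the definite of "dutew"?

duomtew

"dutew" has last vowel 'e'. The stems whose last vowel is 'e' (likepler → liomkepler, nudwuhem → nuomdwuhem, wotdener → woomtdener) insert -om- after the first vowel.
The other patterns: stems whose last vowel is 'i' delete the last vowel and add -uv; stems whose last vowel is 'a' change the last vowel to 'e'; stems whose last vowel is 'u' add -ast.
So dutew → duomtew.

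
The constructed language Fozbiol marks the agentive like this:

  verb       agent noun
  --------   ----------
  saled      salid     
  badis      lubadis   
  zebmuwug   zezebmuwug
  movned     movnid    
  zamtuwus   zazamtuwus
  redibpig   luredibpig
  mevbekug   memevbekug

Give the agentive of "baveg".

bavig

zamtuwus and badis both end in -s yet inflect differently (zazamtuwus, lubadis), so the final letter is not what conditions the rule; the last vowel is.
"baveg" has last vowel 'e'. The stems whose last vowel is 'e' (saled → salid, movned → movnid) change the last vowel to 'i'.
So baveg → bavig.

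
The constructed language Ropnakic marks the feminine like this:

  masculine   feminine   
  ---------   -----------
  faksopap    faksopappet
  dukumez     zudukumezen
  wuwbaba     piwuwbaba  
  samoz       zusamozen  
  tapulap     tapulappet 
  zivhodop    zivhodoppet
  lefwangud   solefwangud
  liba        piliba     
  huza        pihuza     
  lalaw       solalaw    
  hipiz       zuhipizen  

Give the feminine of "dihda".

pidihda

faksopap and liba both have last vowel 'a' yet inflect differently (faksopappet, piliba), so the last vowel is not what conditions the rule; the final letter is.
"dihda" ends in -a. The stems ending in -a (liba → piliba, huza → pihuza, wuwbaba → piwuwbaba) add the prefix pi-.
So dihda → pidihda.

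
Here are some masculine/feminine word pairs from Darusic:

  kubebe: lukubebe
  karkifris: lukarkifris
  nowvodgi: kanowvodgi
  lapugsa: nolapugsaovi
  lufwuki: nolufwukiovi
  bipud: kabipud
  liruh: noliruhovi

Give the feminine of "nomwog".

kanomwog

lufwuki and nowvodgi both end in -i yet inflect differently (nolufwukiovi, kanowvodgi), so the final letter is not what conditions the rule; the first letter is.
"nomwog" begins with n-. The one such stem in the data (nowvodgi → kanowvodgi) adds the prefix ka-, so the same rule applies.
So nomwog → kanomwog.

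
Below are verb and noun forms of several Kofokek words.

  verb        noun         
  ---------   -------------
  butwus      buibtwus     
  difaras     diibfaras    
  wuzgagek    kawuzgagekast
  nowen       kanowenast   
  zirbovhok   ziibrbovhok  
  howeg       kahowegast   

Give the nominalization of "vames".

kavamesast

wuzgagek and zirbovhok both end in -k yet inflect differently (kawuzgagekast, ziibrbovhok), so the final letter is not what conditions the rule; the last vowel is.
"vames" has last vowel 'e'. The stems whose last vowel is 'e' (howeg → kahowegast, nowen → kanowenast, wuzgagek → kawuzgagekast) add ka- … -ast around the stem.
So vames → kavamesast.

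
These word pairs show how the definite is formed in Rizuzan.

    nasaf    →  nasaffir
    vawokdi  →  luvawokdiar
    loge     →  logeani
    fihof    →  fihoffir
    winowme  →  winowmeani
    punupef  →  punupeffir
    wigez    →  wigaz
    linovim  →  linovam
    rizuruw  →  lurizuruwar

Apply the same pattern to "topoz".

topaz

wigez and punupef both have last vowel 'e' yet inflect differently (wigaz, punupeffir), so the last vowel is not what conditions the rule; the final letter is.
"topoz" ends in -z. The one such stem in the data (wigez → wigaz) changes the last vowel to 'a' (as does linovim), so the same rule applies.
The other patterns: stems ending in -f double the final consonant and add -ir; stems ending in -e add -ani; stems ending in -i or -w add lu- … -ar around the stem.
So topoz → topaz.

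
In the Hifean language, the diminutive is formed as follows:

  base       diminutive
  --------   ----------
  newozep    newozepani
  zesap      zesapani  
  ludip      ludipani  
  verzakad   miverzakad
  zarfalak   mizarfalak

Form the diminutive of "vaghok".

zesap and verzakad both have last vowel 'a' yet inflect differently (zesapani, miverzakad), so the last vowel is not what conditions the rule; the final letter is.
"vaghok" ends in -k. The one such stem in the data (zarfalak → mizarfalak) adds the prefix mi-, so the same rule applies.
The other pattern: stems ending in -p add -ani.
So vaghok → mivaghok.

mivaghok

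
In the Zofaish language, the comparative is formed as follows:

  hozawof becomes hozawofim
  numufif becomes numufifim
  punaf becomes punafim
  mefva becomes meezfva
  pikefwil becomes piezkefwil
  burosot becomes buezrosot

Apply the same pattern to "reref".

rerefim

punaf and mefva both have last vowel 'a' yet inflect differently (punafim, meezfva), so the last vowel is not what conditions the rule; the final letter is.
"reref" ends in -f. The stems ending in -f (hozawof → hozawofim, numufif → numufifim, punaf → punafim) add -im.
The other pattern: stems ending in -a, -l or -t insert -ez- after the first vowel.
So reref → rerefim.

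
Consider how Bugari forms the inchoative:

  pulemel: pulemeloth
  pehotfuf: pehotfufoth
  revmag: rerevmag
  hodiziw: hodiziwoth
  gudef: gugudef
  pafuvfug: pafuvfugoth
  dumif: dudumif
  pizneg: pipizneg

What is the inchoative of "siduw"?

gudef and pehotfuf both end in -f yet inflect differently (gugudef, pehotfufoth), so the final letter is not what conditions the rule; the number of vowels is.
"siduw" has 2 vowels. The stems with 2 vowels (gudef → gugudef, dumif → dudumif, pizneg → pipizneg) repeat the first consonant+vowel as a prefix.
The other pattern: stems with 3 vowels add -oth.
So siduw → sisiduw.

sisiduw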